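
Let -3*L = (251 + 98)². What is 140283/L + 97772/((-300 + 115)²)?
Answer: -2494829653/4168639225 ≈ -0.59848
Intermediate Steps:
L = -121801/3 (L = -(251 + 98)²/3 = -⅓*349² = -⅓*121801 = -121801/3 ≈ -40600.)
140283/L + 97772/((-300 + 115)²) = 140283/(-121801/3) + 97772/((-300 + 115)²) = 140283*(-3/121801) + 97772/((-185)²) = -420849/121801 + 97772/34225 = -2494829653/4168639225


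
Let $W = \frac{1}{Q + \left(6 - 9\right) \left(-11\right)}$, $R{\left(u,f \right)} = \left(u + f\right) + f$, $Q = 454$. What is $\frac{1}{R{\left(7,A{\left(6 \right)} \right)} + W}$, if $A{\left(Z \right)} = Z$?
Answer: $\frac{487}{9254} \approx 0.052626$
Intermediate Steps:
$R{\left(u,f \right)} = u + 2 f$ ($R{\left(u,f \right)} = \left(f + u\right) + f = u + 2 f$)
$W = \frac{1}{487}$ ($W = \frac{1}{454 + \left(6 - 9\right) \left(-11\right)} = \frac{1}{454 - -33} = \frac{1}{454 + 33} = \frac{1}{487} \approx 0.0020534$)
$\frac{1}{R{\left(7,A{\left(6 \right)} \right)} + W} = \frac{1}{\left(7 + 2 \cdot 6\right) + \frac{1}{487}} = \frac{1}{\left(7 + 12\right) + \frac{1}{487}} = \frac{1}{19 + \frac{1}{487}} = \frac{1}{\frac{9254}{487}} = \frac{487}{9254}$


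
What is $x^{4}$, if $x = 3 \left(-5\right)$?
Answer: $50625$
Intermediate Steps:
$x = -15$
$x^{4} = \left(-15\right)^{4} = 50625$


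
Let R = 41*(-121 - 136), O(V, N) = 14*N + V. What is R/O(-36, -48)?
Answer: 10537/708 ≈ 14.883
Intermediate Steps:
O(V, N) = V + 14*N
R = -10537 (R = 41*(-257) = -10537)
R/O(-36, -48) = -10537/(-36 + 14*(-48)) = -10537/(-36 - 672) = -10537/(-708) = -10537*(-1/708) = 10537/708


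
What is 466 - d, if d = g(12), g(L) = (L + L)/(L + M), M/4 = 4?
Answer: 3256/7 ≈ 465.14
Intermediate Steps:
M = 16 (M = 4*4 = 16)
g(L) = 2*L/(16 + L) (g(L) = (L + L)/(L + 16) = (2*L)/(16 + L) = 2*L/(16 + L))
d = 6/7 (d = 2*12/(16 + 12) = 2*12/28 = 2*12*(1/28) = 6/7 ≈ 0.85714)
466 - d = 466 - 1*6/7 = 466 - 6/7 = 3256/7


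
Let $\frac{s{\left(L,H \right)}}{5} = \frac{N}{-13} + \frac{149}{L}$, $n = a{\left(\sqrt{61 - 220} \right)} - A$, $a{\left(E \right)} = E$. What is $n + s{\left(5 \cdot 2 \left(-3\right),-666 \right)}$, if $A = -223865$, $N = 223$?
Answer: $\frac{17452843}{78} + i \sqrt{159} \approx 2.2375 \cdot 10^{5} + 12.61 i$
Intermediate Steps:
$n = 223865 + i \sqrt{159}$ ($n = \sqrt{61 - 220} - -223865 = \sqrt{-159} + 223865 = i \sqrt{159} + 223865 = 223865 + i \sqrt{159} \approx 2.2387 \cdot 10^{5} + 12.61 i$)
$s{\left(L,H \right)} = - \frac{1115}{13} + \frac{745}{L}$ ($s{\left(L,H \right)} = 5 \left(\frac{223}{-13} + \frac{149}{L}\right) = 5 \left(223 \left(- \frac{1}{13}\right) + \frac{149}{L}\right) = 5 \left(- \frac{223}{13} + \frac{149}{L}\right) = - \frac{1115}{13} + \frac{745}{L}$)
$n + s{\left(5 \cdot 2 \left(-3\right),-666 \right)} = \left(223865 + i \sqrt{159}\right) - \left(\frac{1115}{13} - \frac{745}{5 \cdot 2 \left(-3\right)}\right) = \left(223865 + i \sqrt{159}\right) - \left(\frac{1115}{13} - \frac{745}{10 \left(-3\right)}\right) = \left(223865 + i \sqrt{159}\right) - \left(\frac{1115}{13} - \frac{745}{-30}\right) = \left(223865 + i \sqrt{159}\right) + \left(- \frac{1115}{13} + 745 \left(- \frac{1}{30}\right)\right) = \left(223865 + i \sqrt{159}\right) - \frac{8627}{78} = \frac{17452843}{78} + i \sqrt{159}$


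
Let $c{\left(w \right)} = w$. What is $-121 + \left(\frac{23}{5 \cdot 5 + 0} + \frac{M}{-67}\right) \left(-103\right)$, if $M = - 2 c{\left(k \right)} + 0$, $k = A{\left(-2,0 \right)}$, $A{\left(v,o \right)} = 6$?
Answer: $- \frac{392298}{1675} \approx -234.21$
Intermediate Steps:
$k = 6$
$M = -12$ ($M = \left(-2\right) 6 + 0 = -12 + 0 = -12$)
$-121 + \left(\frac{23}{5 \cdot 5 + 0} + \frac{M}{-67}\right) \left(-103\right) = -121 + \left(\frac{23}{5 \cdot 5 + 0} - \frac{12}{-67}\right) \left(-103\right) = -121 + \left(\frac{23}{25 + 0} - - \frac{12}{67}\right) \left(-103\right) = -121 + \left(\frac{23}{25} + \frac{12}{67}\right) \left(-103\right) = -121 + \frac{1841}{1675} \left(-103\right) = -121 - \frac{189623}{1675} = - \frac{392298}{1675}$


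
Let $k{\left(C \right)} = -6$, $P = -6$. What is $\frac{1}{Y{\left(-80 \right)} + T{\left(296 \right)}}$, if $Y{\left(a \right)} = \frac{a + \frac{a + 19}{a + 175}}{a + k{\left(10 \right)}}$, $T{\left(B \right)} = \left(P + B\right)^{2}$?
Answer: $\frac{8170}{687104661} \approx 1.189 \cdot 10^{-5}$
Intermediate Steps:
$T{\left(B \right)} = \left(-6 + B\right)^{2}$
$Y{\left(a \right)} = \frac{a + \frac{19 + a}{175 + a}}{-6 + a}$ ($Y{\left(a \right)} = \frac{a + \frac{a + 19}{a + 175}}{a - 6} = \frac{a + \frac{19 + a}{175 + a}}{-6 + a}$)
$\frac{1}{Y{\left(-80 \right)} + T{\left(296 \right)}} = \frac{1}{\frac{19 + \left(-80\right)^{2} + 176 \left(-80\right)}{-1050 + \left(-80\right)^{2} + 169 \left(-80\right)} + \left(-6 + 296\right)^{2}} = \frac{1}{\frac{19 + 6400 - 14080}{-1050 + 6400 - 13520} + 290^{2}} = \frac{1}{\frac{1}{-8170} \left(-7661\right) + 84100} = \frac{1}{\left(- \frac{1}{8170}\right) \left(-7661\right) + 84100} = \frac{1}{\frac{7661}{8170} + 84100} = \frac{1}{\frac{687104661}{8170}} = \frac{8170}{687104661}$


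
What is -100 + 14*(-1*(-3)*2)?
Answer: -16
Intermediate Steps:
-100 + 14*(-1*(-3)*2) = -100 + 14*(3*2) = -100 + 14*6 = -100 + 84 = -16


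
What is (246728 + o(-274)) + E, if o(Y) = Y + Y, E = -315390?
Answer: -69210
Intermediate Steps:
o(Y) = 2*Y
(246728 + o(-274)) + E = (246728 + 2*(-274)) - 315390 = (246728 - 548) - 315390 = 246180 - 315390 = -69210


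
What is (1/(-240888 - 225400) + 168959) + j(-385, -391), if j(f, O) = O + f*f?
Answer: 147716774383/466288 ≈ 3.1679e+5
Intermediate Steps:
j(f, O) = O + f**2
(1/(-240888 - 225400) + 168959) + j(-385, -391) = (1/(-240888 - 225400) + 168959) + (-391 + (-385)**2) = (1/(-466288) + 168959) + (-391 + 148225) = (-1/466288 + 168959) + 147834 = 78783554191/466288 + 147834 = 147716774383/466288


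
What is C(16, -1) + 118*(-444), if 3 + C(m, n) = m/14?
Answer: -366757/7 ≈ -52394.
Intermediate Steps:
C(m, n) = -3 + m/14
C(16, -1) + 118*(-444) = (-3 + (1/14)*16) + 118*(-444) = (-3 + 8/7) - 52392 = -13/7 - 52392 = -366757/7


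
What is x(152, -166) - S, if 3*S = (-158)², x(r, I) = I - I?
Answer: -24964/3 ≈ -8321.3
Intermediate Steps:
x(r, I) = 0
S = 24964/3 (S = (⅓)*(-158)² = (⅓)*24964 = 24964/3 ≈ 8321.3)
x(152, -166) - S = 0 - 1*24964/3 = 0 - 24964/3 = -24964/3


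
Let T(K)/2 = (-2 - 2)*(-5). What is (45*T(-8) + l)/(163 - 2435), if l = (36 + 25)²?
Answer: -5521/2272 ≈ -2.4300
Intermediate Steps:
T(K) = 40 (T(K) = 2*((-2 - 2)*(-5)) = 2*(-4*(-5)) = 2*20 = 40)
l = 3721 (l = 61² = 3721)
(45*T(-8) + l)/(163 - 2435) = (45*40 + 3721)/(163 - 2435) = (1800 + 3721)/(-2272) = 5521*(-1/2272) = -5521/2272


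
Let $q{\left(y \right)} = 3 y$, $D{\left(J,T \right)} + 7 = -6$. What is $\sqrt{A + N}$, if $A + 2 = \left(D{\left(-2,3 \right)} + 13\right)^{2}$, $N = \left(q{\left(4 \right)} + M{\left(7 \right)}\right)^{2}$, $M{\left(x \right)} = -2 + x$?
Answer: $\sqrt{287} \approx 16.941$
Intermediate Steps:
$D{\left(J,T \right)} = -13$ ($D{\left(J,T \right)} = -7 - 6 = -13$)
$N = 289$ ($N = \left(3 \cdot 4 + \left(-2 + 7\right)\right)^{2} = \left(12 + 5\right)^{2} = 17^{2} = 289$)
$A = -2$ ($A = -2 + \left(-13 + 13\right)^{2} = -2 + 0^{2} = -2 + 0 = -2$)
$\sqrt{A + N} = \sqrt{-2 + 289} = \sqrt{287}$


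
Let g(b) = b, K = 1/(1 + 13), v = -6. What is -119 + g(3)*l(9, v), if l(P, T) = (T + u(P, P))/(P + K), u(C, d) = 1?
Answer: -15323/127 ≈ -120.65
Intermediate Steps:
K = 1/14 ≈ 0.071429
l(P, T) = (1 + T)/(1/14 + P) (l(P, T) = (T + 1)/(P + 1/14) = (1 + T)/(1/14 + P))
-119 + g(3)*l(9, v) = -119 + 3*(14*(1 - 6)/(1 + 14*9)) = -119 + 3*(14*(-5)/(1 + 126)) = -119 + 3*(14*(-5)/127) = -119 + 3*(14*(1/127)*(-5)) = -119 + 3*(-70/127) = -119 - 210/127 = -15323/127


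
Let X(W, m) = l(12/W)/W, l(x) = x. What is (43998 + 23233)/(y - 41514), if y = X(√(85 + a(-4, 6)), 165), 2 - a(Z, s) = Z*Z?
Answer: -4773401/2947482 ≈ -1.6195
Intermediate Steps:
a(Z, s) = 2 - Z² (a(Z, s) = 2 - Z*Z = 2 - Z²)
X(W, m) = 12/W² (X(W, m) = (12/W)/W = 12/W²)
y = 12/71 (y = 12/(√(85 + (2 - 1*(-4)²)))² = 12/(√(85 + (2 - 1*16)))² = 12/(√(85 + (2 - 16)))² = 12/(√(85 - 14))² = 12/(√71)² = 12*(1/71) = 12/71 ≈ 0.16901)
(43998 + 23233)/(y - 41514) = (43998 + 23233)/(12/71 - 41514) = 67231/(-2947482/71) = 67231*(-71/2947482) = -4773401/2947482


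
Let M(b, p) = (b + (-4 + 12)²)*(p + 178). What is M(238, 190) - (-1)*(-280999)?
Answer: -169863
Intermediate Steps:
M(b, p) = (64 + b)*(178 + p) (M(b, p) = (b + 8²)*(178 + p) = (b + 64)*(178 + p) = (64 + b)*(178 + p))
M(238, 190) - (-1)*(-280999) = (11392 + 64*190 + 178*238 + 238*190) - (-1)*(-280999) = (11392 + 12160 + 42364 + 45220) - 1*280999 = 111136 - 280999 = -169863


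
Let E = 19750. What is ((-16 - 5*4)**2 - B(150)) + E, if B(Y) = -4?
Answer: 21050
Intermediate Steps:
((-16 - 5*4)**2 - B(150)) + E = ((-16 - 5*4)**2 - 1*(-4)) + 19750 = ((-16 - 20)**2 + 4) + 19750 = ((-36)**2 + 4) + 19750 = (1296 + 4) + 19750 = 1300 + 19750 = 21050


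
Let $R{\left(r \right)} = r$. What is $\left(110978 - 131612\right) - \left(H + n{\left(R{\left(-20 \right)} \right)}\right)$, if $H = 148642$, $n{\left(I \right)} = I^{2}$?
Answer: $-169676$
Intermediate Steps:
$\left(110978 - 131612\right) - \left(H + n{\left(R{\left(-20 \right)} \right)}\right) = \left(110978 - 131612\right) - \left(148642 + \left(-20\right)^{2}\right) = -20634 - \left(148642 + 400\right) = -20634 - 149042 = -169676$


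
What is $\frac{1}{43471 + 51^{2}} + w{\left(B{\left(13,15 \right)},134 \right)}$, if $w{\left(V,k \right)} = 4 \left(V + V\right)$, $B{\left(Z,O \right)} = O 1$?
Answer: $\frac{5528641}{46072} \approx 120.0$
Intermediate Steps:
$B{\left(Z,O \right)} = O$
$w{\left(V,k \right)} = 8 V$ ($w{\left(V,k \right)} = 4 \cdot 2 V = 8 V$)
$\frac{1}{43471 + 51^{2}} + w{\left(B{\left(13,15 \right)},134 \right)} = \frac{1}{43471 + 51^{2}} + 8 \cdot 15 = \frac{1}{43471 + 2601} + 120 = \frac{1}{46072} + 120 = \frac{5528641}{46072}$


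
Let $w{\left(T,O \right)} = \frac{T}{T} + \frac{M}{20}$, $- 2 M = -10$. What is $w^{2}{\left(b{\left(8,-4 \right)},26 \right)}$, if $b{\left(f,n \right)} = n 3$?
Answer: $\frac{25}{16} \approx 1.5625$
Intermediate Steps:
$b{\left(f,n \right)} = 3 n$
$M = 5$ ($M = \left(- \frac{1}{2}\right) \left(-10\right) = 5$)
$w{\left(T,O \right)} = \frac{5}{4}$ ($w{\left(T,O \right)} = \frac{T}{T} + \frac{5}{20} = 1 + 5 \cdot \frac{1}{20} = 1 + \frac{1}{4} = \frac{5}{4}$)
$w^{2}{\left(b{\left(8,-4 \right)},26 \right)} = \left(\frac{5}{4}\right)^{2} = \frac{25}{16}$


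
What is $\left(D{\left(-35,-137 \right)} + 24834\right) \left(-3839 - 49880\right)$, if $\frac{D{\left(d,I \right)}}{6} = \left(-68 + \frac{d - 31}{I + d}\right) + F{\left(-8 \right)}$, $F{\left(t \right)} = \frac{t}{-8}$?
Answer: $- \frac{56441210325}{43} \approx -1.3126 \cdot 10^{9}$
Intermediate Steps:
$F{\left(t \right)} = - \frac{t}{8}$ ($F{\left(t \right)} = t \left(- \frac{1}{8}\right) = - \frac{t}{8}$)
$D{\left(d,I \right)} = -402 + \frac{6 \left(-31 + d\right)}{I + d}$ ($D{\left(d,I \right)} = 6 \left(\left(-68 + \frac{d - 31}{I + d}\right) - -1\right) = 6 \left(\left(-68 + \frac{-31 + d}{I + d}\right) + 1\right) = 6 \left(-67 + \frac{-31 + d}{I + d}\right) = -402 + \frac{6 \left(-31 + d\right)}{I + d}$)
$\left(D{\left(-35,-137 \right)} + 24834\right) \left(-3839 - 49880\right) = \left(\frac{6 \left(-31 - -9179 - -2310\right)}{-137 - 35} + 24834\right) \left(-3839 - 49880\right) = \left(\frac{6 \left(-31 + 9179 + 2310\right)}{-172} + 24834\right) \left(-53719\right) = \left(6 \left(- \frac{1}{172}\right) 11458 + 24834\right) \left(-53719\right) = \left(- \frac{17187}{43} + 24834\right) \left(-53719\right) = \frac{1050675}{43} \left(-53719\right) = - \frac{56441210325}{43}$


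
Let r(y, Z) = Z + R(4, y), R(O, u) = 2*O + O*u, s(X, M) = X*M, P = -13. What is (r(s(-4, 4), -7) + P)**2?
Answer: 5776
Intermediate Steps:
s(X, M) = M*X
r(y, Z) = 8 + Z + 4*y (r(y, Z) = Z + 4*(2 + y) = Z + (8 + 4*y) = 8 + Z + 4*y)
(r(s(-4, 4), -7) + P)**2 = ((8 - 7 + 4*(4*(-4))) - 13)**2 = ((8 - 7 + 4*(-16)) - 13)**2 = ((8 - 7 - 64) - 13)**2 = (-63 - 13)**2 = (-76)**2 = 5776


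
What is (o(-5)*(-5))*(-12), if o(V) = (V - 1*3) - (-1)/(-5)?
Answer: -492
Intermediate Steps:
o(V) = -16/5 + V (o(V) = (V - 3) - (-1)*(-1)/5 = (-3 + V) - 1*⅕ = (-3 + V) - ⅕ = -16/5 + V)
(o(-5)*(-5))*(-12) = ((-16/5 - 5)*(-5))*(-12) = -41/5*(-5)*(-12) = 41*(-12) = -492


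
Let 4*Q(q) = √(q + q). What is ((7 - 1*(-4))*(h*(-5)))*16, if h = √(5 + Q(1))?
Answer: -440*√(20 + √2) ≈ -2036.1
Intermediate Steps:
Q(q) = √2*√q/4 (Q(q) = √(q + q)/4 = √(2*q)/4 = (√2*√q)/4 = √2*√q/4)
h = √(5 + √2/4) (h = √(5 + √2*√1/4) = √(5 + (¼)*√2*1) = √(5 + √2/4) ≈ 2.3138)
((7 - 1*(-4))*(h*(-5)))*16 = ((7 - 1*(-4))*((√(20 + √2)/2)*(-5)))*16 = ((7 + 4)*(-5*√(20 + √2)/2))*16 = (11*(-5*√(20 + √2)/2))*16 = -55*√(20 + √2)/2*16 = -440*√(20 + √2)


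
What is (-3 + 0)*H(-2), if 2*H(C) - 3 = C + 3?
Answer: -6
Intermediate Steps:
H(C) = 3 + C/2 (H(C) = 3/2 + (C + 3)/2 = 3/2 + (3 + C)/2 = 3/2 + (3/2 + C/2) = 3 + C/2)
(-3 + 0)*H(-2) = (-3 + 0)*(3 + (½)*(-2)) = -3*(3 - 1) = -3*2 = -6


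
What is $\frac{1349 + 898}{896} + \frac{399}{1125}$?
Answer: $\frac{137399}{48000} \approx 2.8625$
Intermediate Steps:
$\frac{1349 + 898}{896} + \frac{399}{1125} = 2247 \cdot \frac{1}{896} + 399 \cdot \frac{1}{1125} = \frac{321}{128} + \frac{133}{375} = \frac{137399}{48000}$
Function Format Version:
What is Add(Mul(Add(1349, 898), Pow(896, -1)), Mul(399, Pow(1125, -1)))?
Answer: Rational(137399, 48000) ≈ 2.8625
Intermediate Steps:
Add(Mul(Add(1349, 898), Pow(896, -1)), Mul(399, Pow(1125, -1))) = Add(Mul(2247, Rational(1, 896)), Mul(399, Rational(1, 1125))) = Add(Rational(321, 128), Rational(133, 375)) = Rational(137399, 48000)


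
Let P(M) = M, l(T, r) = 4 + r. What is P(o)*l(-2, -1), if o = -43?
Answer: -129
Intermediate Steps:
P(o)*l(-2, -1) = -43*(4 - 1) = -43*3 = -129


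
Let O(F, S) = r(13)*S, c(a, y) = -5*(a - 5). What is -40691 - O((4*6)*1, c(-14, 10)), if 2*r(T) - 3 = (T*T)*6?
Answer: -177997/2 ≈ -88999.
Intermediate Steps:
r(T) = 3/2 + 3*T**2 (r(T) = 3/2 + ((T*T)*6)/2 = 3/2 + (T**2*6)/2 = 3/2 + (6*T**2)/2 = 3/2 + 3*T**2)
c(a, y) = 25 - 5*a (c(a, y) = -5*(-5 + a) = 25 - 5*a)
O(F, S) = 1017*S/2 (O(F, S) = (3/2 + 3*13**2)*S = (3/2 + 3*169)*S = (3/2 + 507)*S = 1017*S/2)
-40691 - O((4*6)*1, c(-14, 10)) = -40691 - 1017*(25 - 5*(-14))/2 = -40691 - 1017*(25 + 70)/2 = -40691 - 1017*95/2 = -40691 - 1*96615/2 = -40691 - 96615/2 = -177997/2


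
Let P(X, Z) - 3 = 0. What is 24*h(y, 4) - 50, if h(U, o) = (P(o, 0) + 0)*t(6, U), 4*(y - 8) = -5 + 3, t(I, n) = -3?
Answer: -266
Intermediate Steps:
P(X, Z) = 3 (P(X, Z) = 3 + 0 = 3)
y = 15/2 (y = 8 + (-5 + 3)/4 = 8 + (¼)*(-2) = 8 - ½ = 15/2 ≈ 7.5000)
h(U, o) = -9 (h(U, o) = (3 + 0)*(-3) = 3*(-3) = -9)
24*h(y, 4) - 50 = 24*(-9) - 50 = -216 - 50 = -266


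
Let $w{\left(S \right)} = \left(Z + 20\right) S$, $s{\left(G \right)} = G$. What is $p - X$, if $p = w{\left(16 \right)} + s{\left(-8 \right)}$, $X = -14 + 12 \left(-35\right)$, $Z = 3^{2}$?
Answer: $890$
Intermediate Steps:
$Z = 9$
$w{\left(S \right)} = 29 S$ ($w{\left(S \right)} = \left(9 + 20\right) S = 29 S$)
$X = -434$ ($X = -14 - 420 = -434$)
$p = 456$ ($p = 29 \cdot 16 - 8 = 464 - 8 = 456$)
$p - X = 456 - -434 = 456 + 434 = 890$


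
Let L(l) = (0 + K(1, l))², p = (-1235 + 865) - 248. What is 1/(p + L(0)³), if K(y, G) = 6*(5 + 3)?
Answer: 1/12230589846 ≈ 8.1762e-11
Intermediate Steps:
K(y, G) = 48 (K(y, G) = 6*8 = 48)
p = -618 (p = -370 - 248 = -618)
L(l) = 2304 (L(l) = (0 + 48)² = 48² = 2304)
1/(p + L(0)³) = 1/(-618 + 2304³) = 1/(-618 + 12230590464) = 1/12230589846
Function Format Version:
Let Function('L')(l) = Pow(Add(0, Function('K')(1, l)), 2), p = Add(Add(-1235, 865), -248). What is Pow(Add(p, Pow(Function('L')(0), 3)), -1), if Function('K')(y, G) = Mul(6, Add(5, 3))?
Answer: Rational(1, 12230589846) ≈ 8.1762e-11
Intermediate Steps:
Function('K')(y, G) = 48 (Function('K')(y, G) = Mul(6, 8) = 48)
p = -618 (p = Add(-370, -248) = -618)
Function('L')(l) = 2304 (Function('L')(l) = Pow(Add(0, 48), 2) = Pow(48, 2) = 2304)
Pow(Add(p, Pow(Function('L')(0), 3)), -1) = Pow(Add(-618, Pow(2304, 3)), -1) = Pow(Add(-618, 12230590464), -1) = Pow(12230589846, -1) = Rational(1, 12230589846)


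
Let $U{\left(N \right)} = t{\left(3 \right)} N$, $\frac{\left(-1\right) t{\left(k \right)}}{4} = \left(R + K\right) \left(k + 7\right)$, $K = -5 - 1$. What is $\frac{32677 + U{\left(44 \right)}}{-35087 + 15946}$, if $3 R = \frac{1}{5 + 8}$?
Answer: $- \frac{1684483}{746499} \approx -2.2565$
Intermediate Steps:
$K = -6$
$R = \frac{1}{39}$ ($R = \frac{1}{3 \left(5 + 8\right)} = \frac{1}{3 \cdot 13} = \frac{1}{3} \cdot \frac{1}{13} = \frac{1}{39} \approx 0.025641$)
$t{\left(k \right)} = \frac{6524}{39} + \frac{932 k}{39}$ ($t{\left(k \right)} = - 4 \left(\frac{1}{39} - 6\right) \left(k + 7\right) = - 4 \left(- \frac{233 \left(7 + k\right)}{39}\right) = - 4 \left(- \frac{1631}{39} - \frac{233 k}{39}\right) = \frac{6524}{39} + \frac{932 k}{39}$)
$U{\left(N \right)} = \frac{9320 N}{39}$ ($U{\left(N \right)} = \left(\frac{6524}{39} + \frac{932}{39} \cdot 3\right) N = \left(\frac{6524}{39} + \frac{932}{13}\right) N = \frac{9320 N}{39}$)
$\frac{32677 + U{\left(44 \right)}}{-35087 + 15946} = \frac{32677 + \frac{9320}{39} \cdot 44}{-35087 + 15946} = \frac{32677 + \frac{410080}{39}}{-19141} = \frac{1684483}{39} \left(- \frac{1}{19141}\right) = - \frac{1684483}{746499}$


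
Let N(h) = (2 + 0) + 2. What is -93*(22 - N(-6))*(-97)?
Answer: 162378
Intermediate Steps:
N(h) = 4 (N(h) = 2 + 2 = 4)
-93*(22 - N(-6))*(-97) = -93*(22 - 1*4)*(-97) = -93*(22 - 4)*(-97) = -93*18*(-97) = -1674*(-97) = 162378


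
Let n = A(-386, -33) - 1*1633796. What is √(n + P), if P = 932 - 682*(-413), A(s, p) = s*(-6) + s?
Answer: 2*I*√337317 ≈ 1161.6*I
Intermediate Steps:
A(s, p) = -5*s (A(s, p) = -6*s + s = -5*s)
n = -1631866 (n = -5*(-386) - 1*1633796 = 1930 - 1633796 = -1631866)
P = 282598 (P = 932 + 281666 = 282598)
√(n + P) = √(-1631866 + 282598) = √(-1349268) = 2*I*√337317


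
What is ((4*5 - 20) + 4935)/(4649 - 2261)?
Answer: 1645/796 ≈ 2.0666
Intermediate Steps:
((4*5 - 20) + 4935)/(4649 - 2261) = ((20 - 20) + 4935)/2388 = (0 + 4935)*(1/2388) = 4935*(1/2388) = 1645/796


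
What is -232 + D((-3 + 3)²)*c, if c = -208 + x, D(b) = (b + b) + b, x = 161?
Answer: -232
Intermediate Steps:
D(b) = 3*b (D(b) = 2*b + b = 3*b)
c = -47 (c = -208 + 161 = -47)
-232 + D((-3 + 3)²)*c = -232 + (3*(-3 + 3)²)*(-47) = -232 + (3*0²)*(-47) = -232 + (3*0)*(-47) = -232 + 0*(-47) = -232 + 0 = -232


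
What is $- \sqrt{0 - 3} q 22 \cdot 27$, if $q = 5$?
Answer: $- 2970 i \sqrt{3} \approx - 5144.2 i$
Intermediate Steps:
$- \sqrt{0 - 3} q 22 \cdot 27 = - \sqrt{0 - 3} \cdot 5 \cdot 22 \cdot 27 = - \sqrt{-3} \cdot 5 \cdot 22 \cdot 27 = - i \sqrt{3} \cdot 5 \cdot 22 \cdot 27 = - 5 i \sqrt{3} \cdot 22 \cdot 27 = - 110 i \sqrt{3} \cdot 27 = - 2970 i \sqrt{3}$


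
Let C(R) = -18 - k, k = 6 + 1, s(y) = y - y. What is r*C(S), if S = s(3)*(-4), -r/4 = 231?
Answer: 23100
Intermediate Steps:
s(y) = 0
k = 7
r = -924 (r = -4*231 = -924)
S = 0 (S = 0*(-4) = 0)
C(R) = -25 (C(R) = -18 - 1*7 = -18 - 7 = -25)
r*C(S) = -924*(-25) = 23100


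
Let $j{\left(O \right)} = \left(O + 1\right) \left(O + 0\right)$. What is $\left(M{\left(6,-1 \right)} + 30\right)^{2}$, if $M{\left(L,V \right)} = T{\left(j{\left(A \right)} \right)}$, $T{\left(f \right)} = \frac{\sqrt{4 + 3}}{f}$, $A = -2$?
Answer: $\frac{\left(60 + \sqrt{7}\right)^{2}}{4} \approx 981.12$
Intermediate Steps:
$j{\left(O \right)} = O \left(1 + O\right)$ ($j{\left(O \right)} = \left(1 + O\right) O = O \left(1 + O\right)$)
$T{\left(f \right)} = \frac{\sqrt{7}}{f}$
$M{\left(L,V \right)} = \frac{\sqrt{7}}{2}$ ($M{\left(L,V \right)} = \frac{\sqrt{7}}{\left(-2\right) \left(1 - 2\right)} = \frac{\sqrt{7}}{\left(-2\right) \left(-1\right)} = \frac{\sqrt{7}}{2}$)
$\left(M{\left(6,-1 \right)} + 30\right)^{2} = \left(\frac{\sqrt{7}}{2} + 30\right)^{2} = \left(30 + \frac{\sqrt{7}}{2}\right)^{2}$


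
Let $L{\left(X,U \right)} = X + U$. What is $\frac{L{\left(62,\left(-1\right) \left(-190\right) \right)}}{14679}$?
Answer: $\frac{4}{233} \approx 0.017167$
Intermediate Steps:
$L{\left(X,U \right)} = U + X$
$\frac{L{\left(62,\left(-1\right) \left(-190\right) \right)}}{14679} = \frac{\left(-1\right) \left(-190\right) + 62}{14679} = \left(190 + 62\right) \frac{1}{14679} = 252 \cdot \frac{1}{14679} = \frac{4}{233}$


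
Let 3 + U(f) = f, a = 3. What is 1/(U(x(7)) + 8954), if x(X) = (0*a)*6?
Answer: 1/8951 ≈ 0.00011172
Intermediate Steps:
x(X) = 0 (x(X) = (0*3)*6 = 0*6 = 0)
U(f) = -3 + f
1/(U(x(7)) + 8954) = 1/((-3 + 0) + 8954) = 1/(-3 + 8954) = 1/8951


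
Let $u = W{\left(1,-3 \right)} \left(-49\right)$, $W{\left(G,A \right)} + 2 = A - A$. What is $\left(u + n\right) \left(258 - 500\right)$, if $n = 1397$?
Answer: $-361790$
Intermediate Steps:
$W{\left(G,A \right)} = -2$ ($W{\left(G,A \right)} = -2 + \left(A - A\right) = -2 + 0 = -2$)
$u = 98$ ($u = \left(-2\right) \left(-49\right) = 98$)
$\left(u + n\right) \left(258 - 500\right) = \left(98 + 1397\right) \left(258 - 500\right) = 1495 \left(-242\right) = -361790$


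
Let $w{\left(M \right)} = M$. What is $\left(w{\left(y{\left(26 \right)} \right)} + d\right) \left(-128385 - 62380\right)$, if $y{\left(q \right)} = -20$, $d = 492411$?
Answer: $-93930969115$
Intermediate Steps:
$\left(w{\left(y{\left(26 \right)} \right)} + d\right) \left(-128385 - 62380\right) = \left(-20 + 492411\right) \left(-128385 - 62380\right) = 492391 \left(-190765\right) = -93930969115$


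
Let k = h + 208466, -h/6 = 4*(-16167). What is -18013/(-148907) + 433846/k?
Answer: 37673496242/44409576959 ≈ 0.84832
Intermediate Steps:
h = 388008 (h = -24*(-16167) = -6*(-64668) = 388008)
k = 596474 (k = 388008 + 208466 = 596474)
-18013/(-148907) + 433846/k = -18013/(-148907) + 433846/596474 = -18013*(-1/148907) + 433846*(1/596474) = 18013/148907 + 216923/298237 = 37673496242/44409576959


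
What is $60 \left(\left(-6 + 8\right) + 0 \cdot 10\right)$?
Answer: $120$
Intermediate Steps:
$60 \left(\left(-6 + 8\right) + 0 \cdot 10\right) = 60 \left(2 + 0\right) = 60 \cdot 2 = 120$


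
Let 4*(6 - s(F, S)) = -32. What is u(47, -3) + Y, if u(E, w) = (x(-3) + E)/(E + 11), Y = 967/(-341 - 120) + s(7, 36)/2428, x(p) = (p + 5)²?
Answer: -9839721/8114983 ≈ -1.2125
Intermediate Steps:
s(F, S) = 14 (s(F, S) = 6 - ¼*(-32) = 6 + 8 = 14)
x(p) = (5 + p)²
Y = -1170711/559654 (Y = 967/(-341 - 120) + 14/2428 = 967/(-461) + 14*(1/2428) = 967*(-1/461) + 7/1214 = -967/461 + 7/1214 = -1170711/559654 ≈ -2.0918)
u(E, w) = (4 + E)/(11 + E) (u(E, w) = ((5 - 3)² + E)/(E + 11) = (2² + E)/(11 + E) = (4 + E)/(11 + E))
u(47, -3) + Y = (4 + 47)/(11 + 47) - 1170711/559654 = 51/58 - 1170711/559654 = -9839721/8114983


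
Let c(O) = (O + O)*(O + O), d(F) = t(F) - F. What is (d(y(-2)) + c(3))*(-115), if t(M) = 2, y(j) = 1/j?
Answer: -8855/2 ≈ -4427.5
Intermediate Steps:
d(F) = 2 - F
c(O) = 4*O² (c(O) = (2*O)*(2*O) = 4*O²)
(d(y(-2)) + c(3))*(-115) = ((2 - 1/(-2)) + 4*3²)*(-115) = ((2 - 1*(-½)) + 4*9)*(-115) = ((2 + ½) + 36)*(-115) = (5/2 + 36)*(-115) = (77/2)*(-115) = -8855/2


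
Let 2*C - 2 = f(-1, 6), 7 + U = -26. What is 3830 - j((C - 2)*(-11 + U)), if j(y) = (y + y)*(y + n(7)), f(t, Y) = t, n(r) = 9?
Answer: -6070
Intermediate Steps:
U = -33 (U = -7 - 26 = -33)
C = ½ (C = 1 + (½)*(-1) = 1 - ½ = ½ ≈ 0.50000)
j(y) = 2*y*(9 + y) (j(y) = (y + y)*(y + 9) = (2*y)*(9 + y) = 2*y*(9 + y))
3830 - j((C - 2)*(-11 + U)) = 3830 - 2*(½ - 2)*(-11 - 33)*(9 + (½ - 2)*(-11 - 33)) = 3830 - 2*(-3/2*(-44))*(9 - 3/2*(-44)) = 3830 - 2*66*(9 + 66) = 3830 - 2*66*75 = 3830 - 1*9900 = 3830 - 9900 = -6070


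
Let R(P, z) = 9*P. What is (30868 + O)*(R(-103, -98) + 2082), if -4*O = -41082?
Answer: 95029935/2 ≈ 4.7515e+7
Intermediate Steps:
O = 20541/2 (O = -¼*(-41082) = 20541/2 ≈ 10271.)
(30868 + O)*(R(-103, -98) + 2082) = (30868 + 20541/2)*(9*(-103) + 2082) = 82277*(-927 + 2082)/2 = (82277/2)*1155 = 95029935/2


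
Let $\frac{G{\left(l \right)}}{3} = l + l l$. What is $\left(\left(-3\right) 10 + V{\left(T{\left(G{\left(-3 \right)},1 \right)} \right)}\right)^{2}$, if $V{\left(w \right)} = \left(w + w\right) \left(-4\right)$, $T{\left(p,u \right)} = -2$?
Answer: $196$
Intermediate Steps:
$G{\left(l \right)} = 3 l + 3 l^{2}$ ($G{\left(l \right)} = 3 \left(l + l l\right) = 3 \left(l + l^{2}\right) = 3 l + 3 l^{2}$)
$V{\left(w \right)} = - 8 w$ ($V{\left(w \right)} = 2 w \left(-4\right) = - 8 w$)
$\left(\left(-3\right) 10 + V{\left(T{\left(G{\left(-3 \right)},1 \right)} \right)}\right)^{2} = \left(\left(-3\right) 10 - -16\right)^{2} = \left(-30 + 16\right)^{2} = \left(-14\right)^{2} = 196$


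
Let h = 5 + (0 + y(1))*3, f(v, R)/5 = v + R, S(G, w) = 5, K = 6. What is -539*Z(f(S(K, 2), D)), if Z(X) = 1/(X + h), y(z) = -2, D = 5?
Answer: -11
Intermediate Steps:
f(v, R) = 5*R + 5*v (f(v, R) = 5*(v + R) = 5*(R + v) = 5*R + 5*v)
h = -1 (h = 5 + (0 - 2)*3 = 5 - 2*3 = 5 - 6 = -1)
Z(X) = 1/(-1 + X) (Z(X) = 1/(X - 1) = 1/(-1 + X))
-539*Z(f(S(K, 2), D)) = -539/(-1 + (5*5 + 5*5)) = -539/(-1 + (25 + 25)) = -539/(-1 + 50) = -539/49 = -539*1/49 = -11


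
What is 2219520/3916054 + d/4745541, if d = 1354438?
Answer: 7918437753986/9291897407607 ≈ 0.85219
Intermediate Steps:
2219520/3916054 + d/4745541 = 2219520/3916054 + 1354438/4745541 = 2219520*(1/3916054) + 1354438*(1/4745541) = 1109760/1958027 + 1354438/4745541 = 7918437753986/9291897407607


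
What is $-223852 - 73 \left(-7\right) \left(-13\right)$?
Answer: $-230495$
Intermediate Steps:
$-223852 - 73 \left(-7\right) \left(-13\right) = -223852 - \left(-511\right) \left(-13\right) = -223852 - 6643 = -230495$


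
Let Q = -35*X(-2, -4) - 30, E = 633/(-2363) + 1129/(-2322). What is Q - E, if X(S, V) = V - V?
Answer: -160468927/5486886 ≈ -29.246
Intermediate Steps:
X(S, V) = 0
E = -4137653/5486886 (E = 633*(-1/2363) + 1129*(-1/2322) = -633/2363 - 1129/2322 = -4137653/5486886 ≈ -0.75410)
Q = -30 (Q = -35*0 - 30 = 0 - 30 = -30)
Q - E = -30 - 1*(-4137653/5486886) = -30 + 4137653/5486886 = -160468927/5486886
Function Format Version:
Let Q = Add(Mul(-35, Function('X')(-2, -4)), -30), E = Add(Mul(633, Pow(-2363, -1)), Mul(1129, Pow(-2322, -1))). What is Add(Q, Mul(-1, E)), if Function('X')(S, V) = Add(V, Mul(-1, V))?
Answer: Rational(-160468927, 5486886) ≈ -29.246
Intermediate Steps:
Function('X')(S, V) = 0
E = Rational(-4137653, 5486886) (E = Add(Mul(633, Rational(-1, 2363)), Mul(1129, Rational(-1, 2322))) = Add(Rational(-633, 2363), Rational(-1129, 2322)) = Rational(-4137653, 5486886) ≈ -0.75410)
Q = -30 (Q = Add(Mul(-35, 0), -30) = Add(0, -30) = -30)
Add(Q, Mul(-1, E)) = Add(-30, Mul(-1, Rational(-4137653, 5486886))) = Add(-30, Rational(4137653, 5486886)) = Rational(-160468927, 5486886)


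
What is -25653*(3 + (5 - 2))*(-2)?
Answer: 307836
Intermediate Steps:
-25653*(3 + (5 - 2))*(-2) = -25653*(3 + 3)*(-2) = -153918*(-2) = -25653*(-12) = 307836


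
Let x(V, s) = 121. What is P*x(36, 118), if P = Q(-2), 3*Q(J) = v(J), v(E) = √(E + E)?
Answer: 242*I/3 ≈ 80.667*I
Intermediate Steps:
v(E) = √2*√E (v(E) = √(2*E) = √2*√E)
Q(J) = √2*√J/3 (Q(J) = (√2*√J)/3 = √2*√J/3)
P = 2*I/3 (P = √2*√(-2)/3 = √2*(I*√2)/3 = 2*I/3 ≈ 0.66667*I)
P*x(36, 118) = (2*I/3)*121 = 242*I/3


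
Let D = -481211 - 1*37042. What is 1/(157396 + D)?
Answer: -1/360857 ≈ -2.7712e-6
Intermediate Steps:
D = -518253 (D = -481211 - 37042 = -518253)
1/(157396 + D) = 1/(157396 - 518253) = 1/(-360857) = -1/360857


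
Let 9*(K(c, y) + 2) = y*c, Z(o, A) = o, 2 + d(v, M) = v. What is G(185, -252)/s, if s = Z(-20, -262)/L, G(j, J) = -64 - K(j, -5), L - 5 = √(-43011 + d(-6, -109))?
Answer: -367/36 - 367*I*√43019/180 ≈ -10.194 - 422.89*I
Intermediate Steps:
d(v, M) = -2 + v
K(c, y) = -2 + c*y/9 (K(c, y) = -2 + (y*c)/9 = -2 + (c*y)/9 = -2 + c*y/9)
L = 5 + I*√43019 (L = 5 + √(-43011 + (-2 - 6)) = 5 + √(-43011 - 8) = 5 + √(-43019) = 5 + I*√43019 ≈ 5.0 + 207.41*I)
G(j, J) = -62 + 5*j/9 (G(j, J) = -64 - (-2 + (⅑)*j*(-5)) = -64 - (-2 - 5*j/9) = -64 + (2 + 5*j/9) = -62 + 5*j/9)
s = -20/(5 + I*√43019) ≈ -0.0023232 + 0.096371*I
G(185, -252)/s = (-62 + (5/9)*185)/(-25/10761 + 5*I*√43019/10761) = (-62 + 925/9)/(-25/10761 + 5*I*√43019/10761) = 367/(9*(-25/10761 + 5*I*√43019/10761))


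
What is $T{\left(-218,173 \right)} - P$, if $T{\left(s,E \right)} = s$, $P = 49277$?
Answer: $-49495$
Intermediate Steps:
$T{\left(-218,173 \right)} - P = -218 - 49277 = -49495$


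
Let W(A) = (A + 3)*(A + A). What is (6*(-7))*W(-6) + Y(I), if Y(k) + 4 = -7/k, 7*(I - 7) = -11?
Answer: -57657/38 ≈ -1517.3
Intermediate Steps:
I = 38/7 (I = 7 + (⅐)*(-11) = 7 - 11/7 = 38/7 ≈ 5.4286)
Y(k) = -4 - 7/k
W(A) = 2*A*(3 + A) (W(A) = (3 + A)*(2*A) = 2*A*(3 + A))
(6*(-7))*W(-6) + Y(I) = (6*(-7))*(2*(-6)*(3 - 6)) + (-4 - 7/38/7) = -84*(-6)*(-3) + (-4 - 7*7/38) = -42*36 + (-4 - 49/38) = -1512 - 201/38 = -57657/38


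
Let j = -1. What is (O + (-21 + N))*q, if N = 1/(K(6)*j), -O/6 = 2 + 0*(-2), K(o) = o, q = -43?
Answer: 8557/6 ≈ 1426.2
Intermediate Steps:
O = -12 (O = -6*(2 + 0*(-2)) = -6*(2 + 0) = -6*2 = -12)
N = -1/6 (N = 1/(6*(-1)) = (1/6)*(-1) = -1/6 ≈ -0.16667)
(O + (-21 + N))*q = (-12 + (-21 - 1/6))*(-43) = (-12 - 127/6)*(-43) = -199/6*(-43) = 8557/6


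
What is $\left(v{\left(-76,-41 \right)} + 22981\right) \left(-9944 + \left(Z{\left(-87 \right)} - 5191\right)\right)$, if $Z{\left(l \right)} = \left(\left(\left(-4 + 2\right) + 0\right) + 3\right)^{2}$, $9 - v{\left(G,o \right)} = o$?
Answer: $-348551154$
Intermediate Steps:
$v{\left(G,o \right)} = 9 - o$
$Z{\left(l \right)} = 1$ ($Z{\left(l \right)} = \left(\left(-2 + 0\right) + 3\right)^{2} = \left(-2 + 3\right)^{2} = 1^{2} = 1$)
$\left(v{\left(-76,-41 \right)} + 22981\right) \left(-9944 + \left(Z{\left(-87 \right)} - 5191\right)\right) = \left(\left(9 - -41\right) + 22981\right) \left(-9944 + \left(1 - 5191\right)\right) = \left(\left(9 + 41\right) + 22981\right) \left(-9944 + \left(1 - 5191\right)\right) = \left(50 + 22981\right) \left(-9944 - 5190\right) = 23031 \left(-15134\right) = -348551154$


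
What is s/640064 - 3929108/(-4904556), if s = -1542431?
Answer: -1262514658181/784807432896 ≈ -1.6087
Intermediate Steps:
s/640064 - 3929108/(-4904556) = -1542431/640064 - 3929108/(-4904556) = -1542431*1/640064 - 3929108*(-1/4904556) = -1542431/640064 + 982277/1226139 = -1262514658181/784807432896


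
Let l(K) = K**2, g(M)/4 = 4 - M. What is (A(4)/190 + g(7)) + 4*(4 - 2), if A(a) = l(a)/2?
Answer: -376/95 ≈ -3.9579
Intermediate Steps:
g(M) = 16 - 4*M (g(M) = 4*(4 - M) = 16 - 4*M)
A(a) = a**2/2
(A(4)/190 + g(7)) + 4*(4 - 2) = (((1/2)*4**2)/190 + (16 - 4*7)) + 4*(4 - 2) = (((1/2)*16)*(1/190) + (16 - 28)) + 4*2 = (8*(1/190) - 12) + 8 = (4/95 - 12) + 8 = -1136/95 + 8 = -376/95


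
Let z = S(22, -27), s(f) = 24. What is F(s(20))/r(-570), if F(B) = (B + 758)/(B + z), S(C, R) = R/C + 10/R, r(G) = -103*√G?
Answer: 77418*I*√570/130208995 ≈ 0.014195*I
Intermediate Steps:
S(C, R) = 10/R + R/C
z = -949/594 (z = 10/(-27) - 27/22 = 10*(-1/27) - 27*1/22 = -10/27 - 27/22 = -949/594 ≈ -1.5976)
F(B) = (758 + B)/(-949/594 + B) (F(B) = (B + 758)/(B - 949/594) = (758 + B)/(-949/594 + B))
F(s(20))/r(-570) = (594*(758 + 24)/(-949 + 594*24))/((-103*I*√570)) = (594*782/(-949 + 14256))/((-103*I*√570)) = (594*782/13307)/((-103*I*√570)) = (594*(1/13307)*782)*(I*√570/58710) = 464508*(I*√570/58710)/13307 = 77418*I*√570/130208995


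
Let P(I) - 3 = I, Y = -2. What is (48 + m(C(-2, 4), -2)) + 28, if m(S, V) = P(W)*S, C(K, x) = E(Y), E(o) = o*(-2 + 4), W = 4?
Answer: 48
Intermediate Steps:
P(I) = 3 + I
E(o) = 2*o (E(o) = o*2 = 2*o)
C(K, x) = -4 (C(K, x) = 2*(-2) = -4)
m(S, V) = 7*S (m(S, V) = (3 + 4)*S = 7*S)
(48 + m(C(-2, 4), -2)) + 28 = (48 + 7*(-4)) + 28 = (48 - 28) + 28 = 20 + 28 = 48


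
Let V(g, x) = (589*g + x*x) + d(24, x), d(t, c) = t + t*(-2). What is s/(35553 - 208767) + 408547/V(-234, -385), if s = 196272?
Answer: 3818318781/99838625 ≈ 38.245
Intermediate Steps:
d(t, c) = -t (d(t, c) = t - 2*t = -t)
V(g, x) = -24 + x² + 589*g (V(g, x) = (589*g + x*x) - 1*24 = (589*g + x²) - 24 = (x² + 589*g) - 24 = -24 + x² + 589*g)
s/(35553 - 208767) + 408547/V(-234, -385) = 196272/(35553 - 208767) + 408547/(-24 + (-385)² + 589*(-234)) = 196272/(-173214) + 408547/(-24 + 148225 - 137826) = 196272*(-1/173214) + 408547/10375 = -10904/9623 + 408547*(1/10375) = -10904/9623 + 408547/10375 = 3818318781/99838625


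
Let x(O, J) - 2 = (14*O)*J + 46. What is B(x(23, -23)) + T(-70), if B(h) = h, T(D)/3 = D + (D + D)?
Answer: -7988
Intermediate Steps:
x(O, J) = 48 + 14*J*O (x(O, J) = 2 + ((14*O)*J + 46) = 2 + (14*J*O + 46) = 2 + (46 + 14*J*O) = 48 + 14*J*O)
T(D) = 9*D (T(D) = 3*(D + (D + D)) = 3*(D + 2*D) = 3*(3*D) = 9*D)
B(x(23, -23)) + T(-70) = (48 + 14*(-23)*23) + 9*(-70) = (48 - 7406) - 630 = -7358 - 630 = -7988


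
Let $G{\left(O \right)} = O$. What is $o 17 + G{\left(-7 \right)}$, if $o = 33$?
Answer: $554$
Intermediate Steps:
$o 17 + G{\left(-7 \right)} = 33 \cdot 17 - 7 = 561 - 7 = 554$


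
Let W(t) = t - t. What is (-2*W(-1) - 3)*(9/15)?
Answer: -9/5 ≈ -1.8000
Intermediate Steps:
W(t) = 0
(-2*W(-1) - 3)*(9/15) = (-2*0 - 3)*(9/15) = (0 - 3)*(9*(1/15)) = -3*⅗ = -9/5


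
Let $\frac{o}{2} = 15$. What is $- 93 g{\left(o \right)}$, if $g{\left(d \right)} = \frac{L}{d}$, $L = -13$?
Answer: $\frac{403}{10} \approx 40.3$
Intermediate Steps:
$o = 30$ ($o = 2 \cdot 15 = 30$)
$g{\left(d \right)} = - \frac{13}{d}$
$- 93 g{\left(o \right)} = - 93 \left(- \frac{13}{30}\right) = - 93 \left(\left(-13\right) \frac{1}{30}\right) = \left(-93\right) \left(- \frac{13}{30}\right) = \frac{403}{10}$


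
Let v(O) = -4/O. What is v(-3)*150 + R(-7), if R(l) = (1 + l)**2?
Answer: 236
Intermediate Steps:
v(-3)*150 + R(-7) = -4/(-3)*150 + (1 - 7)**2 = -4*(-1/3)*150 + (-6)**2 = (4/3)*150 + 36 = 200 + 36 = 236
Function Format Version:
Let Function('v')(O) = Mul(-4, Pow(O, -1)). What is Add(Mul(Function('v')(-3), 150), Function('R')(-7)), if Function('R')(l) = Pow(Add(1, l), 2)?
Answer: 236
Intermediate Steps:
Add(Mul(Function('v')(-3), 150), Function('R')(-7)) = Add(Mul(Mul(-4, Pow(-3, -1)), 150), Pow(Add(1, -7), 2)) = Add(Mul(Mul(-4, Rational(-1, 3)), 150), Pow(-6, 2)) = Add(Mul(Rational(4, 3), 150), 36) = Add(200, 36) = 236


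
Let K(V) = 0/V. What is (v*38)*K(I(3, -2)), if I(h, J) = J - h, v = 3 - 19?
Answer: 0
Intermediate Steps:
v = -16
K(V) = 0
(v*38)*K(I(3, -2)) = -16*38*0 = -608*0 = 0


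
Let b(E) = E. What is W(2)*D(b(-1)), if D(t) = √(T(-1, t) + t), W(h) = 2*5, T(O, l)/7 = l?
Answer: 20*I*√2 ≈ 28.284*I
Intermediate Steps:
T(O, l) = 7*l
W(h) = 10
D(t) = 2*√2*√t (D(t) = √(7*t + t) = √(8*t) = 2*√2*√t)
W(2)*D(b(-1)) = 10*(2*√2*√(-1)) = 10*(2*√2*I) = 10*(2*I*√2) = 20*I*√2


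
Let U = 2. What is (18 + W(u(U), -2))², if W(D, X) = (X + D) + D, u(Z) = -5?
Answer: 36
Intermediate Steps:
W(D, X) = X + 2*D (W(D, X) = (D + X) + D = X + 2*D)
(18 + W(u(U), -2))² = (18 + (-2 + 2*(-5)))² = (18 + (-2 - 10))² = (18 - 12)² = 6² = 36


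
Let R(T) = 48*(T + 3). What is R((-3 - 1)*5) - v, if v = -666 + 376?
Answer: -526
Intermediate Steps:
R(T) = 144 + 48*T (R(T) = 48*(3 + T) = 144 + 48*T)
v = -290
R((-3 - 1)*5) - v = (144 + 48*((-3 - 1)*5)) - 1*(-290) = (144 + 48*(-4*5)) + 290 = (144 + 48*(-20)) + 290 = (144 - 960) + 290 = -816 + 290 = -526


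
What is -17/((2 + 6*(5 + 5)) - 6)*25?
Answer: -425/56 ≈ -7.5893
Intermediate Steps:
-17/((2 + 6*(5 + 5)) - 6)*25 = -17/((2 + 6*10) - 6)*25 = -17/((2 + 60) - 6)*25 = -17/(62 - 6)*25 = -17/56*25 = -425/56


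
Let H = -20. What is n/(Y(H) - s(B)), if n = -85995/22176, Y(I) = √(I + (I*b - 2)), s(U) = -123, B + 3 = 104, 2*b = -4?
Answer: -18655/591008 + 455*√2/591008 ≈ -0.030476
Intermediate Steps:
b = -2 (b = (½)*(-4) = -2)
B = 101 (B = -3 + 104 = 101)
Y(I) = √(-2 - I) (Y(I) = √(I + (I*(-2) - 2)) = √(I + (-2*I - 2)) = √(I + (-2 - 2*I)) = √(-2 - I))
n = -1365/352 (n = -85995*1/22176 = -1365/352 ≈ -3.8778)
n/(Y(H) - s(B)) = -1365/(352*(√(-2 - 1*(-20)) - 1*(-123))) = -1365/(352*(√(-2 + 20) + 123)) = -1365/(352*(√18 + 123)) = -1365/(352*(3*√2 + 123)) = -1365/(352*(123 + 3*√2))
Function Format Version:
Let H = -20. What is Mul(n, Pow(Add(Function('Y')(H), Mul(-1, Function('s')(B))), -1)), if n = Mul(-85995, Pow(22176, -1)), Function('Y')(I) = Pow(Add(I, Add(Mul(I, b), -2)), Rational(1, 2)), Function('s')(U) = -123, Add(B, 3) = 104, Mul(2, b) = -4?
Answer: Add(Rational(-18655, 591008), Mul(Rational(455, 591008), Pow(2, Rational(1, 2)))) ≈ -0.030476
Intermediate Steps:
b = -2 (b = Mul(Rational(1, 2), -4) = -2)
B = 101 (B = Add(-3, 104) = 101)
Function('Y')(I) = Pow(Add(-2, Mul(-1, I)), Rational(1, 2)) (Function('Y')(I) = Pow(Add(I, Add(Mul(I, -2), -2)), Rational(1, 2)) = Pow(Add(I, Add(Mul(-2, I), -2)), Rational(1, 2)) = Pow(Add(I, Add(-2, Mul(-2, I))), Rational(1, 2)) = Pow(Add(-2, Mul(-1, I)), Rational(1, 2)))
n = Rational(-1365, 352) (n = Mul(-85995, Rational(1, 22176)) = Rational(-1365, 352) ≈ -3.8778)
Mul(n, Pow(Add(Function('Y')(H), Mul(-1, Function('s')(B))), -1)) = Mul(Rational(-1365, 352), Pow(Add(Pow(Add(-2, Mul(-1, -20)), Rational(1, 2)), Mul(-1, -123)), -1)) = Mul(Rational(-1365, 352), Pow(Add(Pow(Add(-2, 20), Rational(1, 2)), 123), -1)) = Mul(Rational(-1365, 352), Pow(Add(Pow(18, Rational(1, 2)), 123), -1)) = Mul(Rational(-1365, 352), Pow(Add(Mul(3, Pow(2, Rational(1, 2))), 123), -1)) = Mul(Rational(-1365, 352), Pow(Add(123, Mul(3, Pow(2, Rational(1, 2)))), -1))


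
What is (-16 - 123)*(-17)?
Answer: 2363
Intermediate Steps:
(-16 - 123)*(-17) = -139*(-17) = 2363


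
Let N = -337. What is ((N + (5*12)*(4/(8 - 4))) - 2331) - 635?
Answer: -3243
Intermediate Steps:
((N + (5*12)*(4/(8 - 4))) - 2331) - 635 = ((-337 + (5*12)*(4/(8 - 4))) - 2331) - 635 = ((-337 + 60*(4/4)) - 2331) - 635 = ((-337 + 60*((¼)*4)) - 2331) - 635 = ((-337 + 60*1) - 2331) - 635 = ((-337 + 60) - 2331) - 635 = (-277 - 2331) - 635 = -2608 - 635 = -3243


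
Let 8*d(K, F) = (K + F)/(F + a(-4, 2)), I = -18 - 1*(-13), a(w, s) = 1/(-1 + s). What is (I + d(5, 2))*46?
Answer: -2599/12 ≈ -216.58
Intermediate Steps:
I = -5 (I = -18 + 13 = -5)
d(K, F) = (F + K)/(8*(1 + F)) (d(K, F) = ((K + F)/(F + 1/(-1 + 2)))/8 = ((F + K)/(F + 1/1))/8 = ((F + K)/(F + 1))/8 = ((F + K)/(1 + F))/8 = (F + K)/(8*(1 + F)))
(I + d(5, 2))*46 = (-5 + (2 + 5)/(8*(1 + 2)))*46 = (-5 + (1/8)*7/3)*46 = (-5 + (1/8)*(1/3)*7)*46 = (-5 + 7/24)*46 = -113/24*46 = -2599/12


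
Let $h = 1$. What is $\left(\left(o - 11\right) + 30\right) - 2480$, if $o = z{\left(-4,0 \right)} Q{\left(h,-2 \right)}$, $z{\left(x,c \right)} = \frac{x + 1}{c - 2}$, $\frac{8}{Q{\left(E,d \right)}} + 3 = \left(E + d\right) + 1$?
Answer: $-2465$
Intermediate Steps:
$Q{\left(E,d \right)} = \frac{8}{-2 + E + d}$ ($Q{\left(E,d \right)} = \frac{8}{-3 + \left(\left(E + d\right) + 1\right)} = \frac{8}{-3 + \left(1 + E + d\right)} = \frac{8}{-2 + E + d}$)
$z{\left(x,c \right)} = \frac{1 + x}{-2 + c}$
$o = -4$ ($o = \frac{1 - 4}{-2 + 0} \frac{8}{-2 + 1 - 2} = \frac{1}{-2} \left(-3\right) \frac{8}{-3} = \left(- \frac{1}{2}\right) \left(-3\right) 8 \left(- \frac{1}{3}\right) = \frac{3}{2} \left(- \frac{8}{3}\right) = -4$)
$\left(\left(o - 11\right) + 30\right) - 2480 = \left(\left(-4 - 11\right) + 30\right) - 2480 = \left(-15 + 30\right) - 2480 = 15 - 2480 = -2465$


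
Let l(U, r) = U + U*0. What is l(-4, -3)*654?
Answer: -2616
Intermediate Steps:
l(U, r) = U (l(U, r) = U + 0 = U)
l(-4, -3)*654 = -4*654 = -2616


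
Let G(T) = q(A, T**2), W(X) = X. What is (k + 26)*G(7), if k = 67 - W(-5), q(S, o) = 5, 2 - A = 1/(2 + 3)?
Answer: 490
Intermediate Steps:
A = 9/5 (A = 2 - 1/(2 + 3) = 2 - 1/5 = 9/5 ≈ 1.8000)
G(T) = 5
k = 72 (k = 67 - 1*(-5) = 67 + 5 = 72)
(k + 26)*G(7) = (72 + 26)*5 = 98*5 = 490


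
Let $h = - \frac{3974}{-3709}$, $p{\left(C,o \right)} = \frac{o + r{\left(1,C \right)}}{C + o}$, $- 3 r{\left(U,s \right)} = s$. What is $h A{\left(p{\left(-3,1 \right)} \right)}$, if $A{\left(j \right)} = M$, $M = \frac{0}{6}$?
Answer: $0$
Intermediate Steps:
$r{\left(U,s \right)} = - \frac{s}{3}$
$M = 0$ ($M = 0 \cdot \frac{1}{6} = 0$)
$p{\left(C,o \right)} = \frac{o - \frac{C}{3}}{C + o}$
$h = \frac{3974}{3709}$ ($h = \left(-3974\right) \left(- \frac{1}{3709}\right) = \frac{3974}{3709} \approx 1.0714$)
$A{\left(j \right)} = 0$
$h A{\left(p{\left(-3,1 \right)} \right)} = \frac{3974}{3709} \cdot 0 = 0$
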